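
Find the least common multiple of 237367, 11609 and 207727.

9382405409

237367 = 13 · 19 · 31²; 11609 = 13 · 19 · 47; 207727 = 13 · 19 · 29²
lcm takes max exponent of each prime: 13 · 19 · 29² · 31² · 47 = 9382405409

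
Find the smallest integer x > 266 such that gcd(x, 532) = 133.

Multiples of 133 above 266: 133·3, 133·4, … . Need the cofactor coprime to 532/133 = 4.
Checking s = 3, 4, … the first with gcd(s, 4) = 1 is s = 3, giving 399.

399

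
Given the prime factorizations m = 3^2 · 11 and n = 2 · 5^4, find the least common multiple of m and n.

max exponent per prime: 2 · 3^2 · 5^4 · 11 = 123750

123750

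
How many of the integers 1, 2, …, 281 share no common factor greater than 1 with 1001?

Prime factors of 1001: 7, 11, 13. Count integers ≤ 281 divisible by none of them.
By inclusion–exclusion: 281 − ⌊281/7⌋ − ⌊281/11⌋ − ⌊281/13⌋ + ⌊281/77⌋ + ⌊281/91⌋ + ⌊281/143⌋ − ⌊281/1001⌋ = 202.

202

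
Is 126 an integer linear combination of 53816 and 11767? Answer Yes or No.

Yes

gcd(53816, 11767): 53816 = 4·11767 + 6748; 11767 = 1·6748 + 5019; 6748 = 1·5019 + 1729; 5019 = 2·1729 + 1561; 1729 = 1·1561 + 168; 1561 = 9·168 + 49; 168 = 3·49 + 21; 49 = 2·21 + 7; 21 = 3·7 + 0 → 7
7 divides 126, so a solution exists.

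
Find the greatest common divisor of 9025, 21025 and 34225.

25

gcd(9025, 21025): 21025 = 2·9025 + 2975; 9025 = 3·2975 + 100; 2975 = 29·100 + 75; 100 = 1·75 + 25; 75 = 3·25 + 0 → 25
gcd(25, 34225): 34225 = 1369·25 + 0 → 25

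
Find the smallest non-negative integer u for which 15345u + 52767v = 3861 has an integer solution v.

Euclid: 52767 = 3·15345 + 6732; 15345 = 2·6732 + 1881; 6732 = 3·1881 + 1089; 1881 = 1·1089 + 792; 1089 = 1·792 + 297; 792 = 2·297 + 198; 297 = 1·198 + 99; 198 = 2·99 + 0 → gcd = 99; 3861 = 99·39.
Back-substitution yields 15345·(-196) + 52767·(57) = 99, so one solution is u = -196·39 = -7644, v = 57·39 = 2223.
Solutions in u differ by 52767/99 = 533; the one in [0, 533) is -7644 mod 533 = 351.

351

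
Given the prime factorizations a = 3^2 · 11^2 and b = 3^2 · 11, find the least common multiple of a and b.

1089

max exponent per prime: 3^2 · 11^2 = 1089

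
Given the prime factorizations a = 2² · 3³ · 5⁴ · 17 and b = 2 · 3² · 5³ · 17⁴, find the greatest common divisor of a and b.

38250

min exponent per shared prime: 2 · 3² · 5³ · 17 = 38250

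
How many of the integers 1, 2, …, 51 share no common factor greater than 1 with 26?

Prime factors of 26: 2, 13. Count integers ≤ 51 divisible by none of them.
By inclusion–exclusion: 51 − ⌊51/2⌋ − ⌊51/13⌋ + ⌊51/26⌋ = 24.

24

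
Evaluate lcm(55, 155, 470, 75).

2404050

55 = 5 · 11; 155 = 5 · 31; 470 = 2 · 5 · 47; 75 = 3 · 5²
lcm takes max exponent of each prime: 2 · 3 · 5² · 11 · 31 · 47 = 2404050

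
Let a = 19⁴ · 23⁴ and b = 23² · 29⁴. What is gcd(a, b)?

min exponent per shared prime: 23² = 529

529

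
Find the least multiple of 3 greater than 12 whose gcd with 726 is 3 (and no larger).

726 = 3·242. Any k with gcd(k, 726) = 3 is a multiple of 3, say 3s, with s coprime to 242.
Need s > 12/3, so s ≥ 5. First s ≥ 5 with gcd(s, 242) = 1 is s = 5. Thus k = 3·5 = 15.

15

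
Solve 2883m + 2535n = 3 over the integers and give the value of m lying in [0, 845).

51

gcd(2883, 2535) = 3 (Euclid: 2883 = 1·2535 + 348; 2535 = 7·348 + 99; 348 = 3·99 + 51; 99 = 1·51 + 48; 51 = 1·48 + 3; 48 = 16·3 + 0), and 3 | 3.
Extended Euclid: 2883·(51) + 2535·(-58) = 3. Scale by 1: m₀ = 51.
General solution m = m₀ + 845t; reducing mod 845 gives m = 51 (and n = -58).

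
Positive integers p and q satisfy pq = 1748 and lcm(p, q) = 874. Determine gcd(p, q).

2

gcd·lcm = product, so gcd = 1748/874 = 2.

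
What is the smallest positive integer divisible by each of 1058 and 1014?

gcd first: 1058 = 1·1014 + 44; 1014 = 23·44 + 2; 44 = 22·2 + 0 → gcd = 2
lcm = 1058·1014/gcd = 1072812/2 = 536406

536406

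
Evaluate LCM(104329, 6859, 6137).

1982251

lcm(104329, 6859) = 104329·6859/gcd = 715592611/361 = 1982251
lcm(1982251, 6137) = 1982251·6137/gcd = 12165074387/6137 = 1982251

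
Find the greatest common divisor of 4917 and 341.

11

4917 = 3 · 11 · 149
341 = 11 · 31
Common: 11 = 11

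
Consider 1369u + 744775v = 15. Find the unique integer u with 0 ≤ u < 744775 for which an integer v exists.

gcd(1369, 744775) = 1 (Euclid: 744775 = 544·1369 + 39; 1369 = 35·39 + 4; 39 = 9·4 + 3; 4 = 1·3 + 1; 3 = 3·1 + 0), and 1 | 15.
Extended Euclid: 1369·(190954) + 744775·(-351) = 1. Scale by 15: u₀ = 2864310.
General solution u = u₀ + 744775t; reducing mod 744775 gives u = 629985 (and v = -1158).

629985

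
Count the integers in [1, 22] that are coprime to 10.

9

Prime factors of 10: 2, 5. Count integers ≤ 22 divisible by none of them.
By inclusion–exclusion: 22 − ⌊22/2⌋ − ⌊22/5⌋ + ⌊22/10⌋ = 9.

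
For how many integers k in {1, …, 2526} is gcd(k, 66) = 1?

765

66 = 2·3·11. Inclusion–exclusion on these primes:
2526 − ⌊2526/2⌋ − ⌊2526/3⌋ − ⌊2526/11⌋ + ⌊2526/6⌋ + ⌊2526/22⌋ + ⌊2526/33⌋ − ⌊2526/66⌋ = 765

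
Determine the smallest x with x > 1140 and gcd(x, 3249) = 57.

1254

Multiples of 57 above 1140: 57·21, 57·22, … . Need the cofactor coprime to 3249/57 = 57.
Checking s = 21, 22, … the first with gcd(s, 57) = 1 is s = 22, giving 1254.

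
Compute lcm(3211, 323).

54587

gcd first: 3211 = 9·323 + 304; 323 = 1·304 + 19; 304 = 16·19 + 0 → gcd = 19
lcm = 3211·323/gcd = 1037153/19 = 54587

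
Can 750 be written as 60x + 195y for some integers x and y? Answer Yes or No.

Yes

By Bézout, 60x + 195y = 750 has integer solutions iff gcd(60, 195) | 750.
Euclid: 195 = 3·60 + 15; 60 = 4·15 + 0. gcd = 15; 750 mod 15 = 0. Yes.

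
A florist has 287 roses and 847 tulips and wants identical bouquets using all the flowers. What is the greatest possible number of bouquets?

7

Euclid: 847 = 2·287 + 273; 287 = 1·273 + 14; 273 = 19·14 + 7; 14 = 2·7 + 0. Last nonzero remainder: 7.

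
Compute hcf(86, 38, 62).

2

gcd(86, 38): 86 = 2·38 + 10; 38 = 3·10 + 8; 10 = 1·8 + 2; 8 = 4·2 + 0 → 2
gcd(2, 62): 62 = 31·2 + 0 → 2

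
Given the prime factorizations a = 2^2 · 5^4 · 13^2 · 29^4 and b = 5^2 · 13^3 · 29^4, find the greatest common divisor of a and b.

min exponent per shared prime: 5^2 · 13^2 · 29^4 = 2988262225

2988262225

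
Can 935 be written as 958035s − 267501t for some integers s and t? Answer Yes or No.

No

gcd(958035, 267501): 958035 = 3·267501 + 155532; 267501 = 1·155532 + 111969; 155532 = 1·111969 + 43563; 111969 = 2·43563 + 24843; 43563 = 1·24843 + 18720; 24843 = 1·18720 + 6123; 18720 = 3·6123 + 351; 6123 = 17·351 + 156; 351 = 2·156 + 39; 156 = 4·39 + 0 → 39
39 does not divide 935, so a solution does not exist.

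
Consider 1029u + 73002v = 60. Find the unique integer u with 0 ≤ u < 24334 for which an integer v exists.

23128

gcd(1029, 73002) = 3 (Euclid: 73002 = 70·1029 + 972; 1029 = 1·972 + 57; 972 = 17·57 + 3; 57 = 19·3 + 0), and 3 | 60.
Extended Euclid: 1029·(-1277) + 73002·(18) = 3. Scale by 20: u₀ = -25540.
General solution u = u₀ + 24334t; reducing mod 24334 gives u = 23128 (and v = -326).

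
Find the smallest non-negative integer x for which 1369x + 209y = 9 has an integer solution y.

180

Reduce mod 209: 1369x ≡ 9 (mod 209). With g = gcd(1369, 209) = 1 dividing 9, divide through: 1369x ≡ 9 (mod 209).
Since gcd(1369, 209) = 1, x ≡ 9·(1369)⁻¹ ≡ 180 (mod 209). Smallest non-negative: 180.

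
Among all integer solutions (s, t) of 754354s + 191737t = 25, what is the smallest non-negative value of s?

120319

Euclid: 754354 = 3·191737 + 179143; 191737 = 1·179143 + 12594; 179143 = 14·12594 + 2827; 12594 = 4·2827 + 1286; 2827 = 2·1286 + 255; 1286 = 5·255 + 11; 255 = 23·11 + 2; 11 = 5·2 + 1; 2 = 2·1 + 0 → gcd = 1; 25 = 1·25.
Back-substitution yields 754354·(-87221) + 191737·(343155) = 1, so one solution is s = -87221·25 = -2180525, t = 343155·25 = 8578875.
Solutions in s differ by 191737/1 = 191737; the one in [0, 191737) is -2180525 mod 191737 = 120319.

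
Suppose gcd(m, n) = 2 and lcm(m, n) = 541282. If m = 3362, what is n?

322

m·n = gcd·lcm = 2·541282 = 1082564, so n = 1082564/3362 = 322.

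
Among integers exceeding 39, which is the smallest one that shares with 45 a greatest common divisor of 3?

42

Multiples of 3 above 39: 3·14, 3·15, … . Need the cofactor coprime to 45/3 = 15.
Checking s = 14, 15, … the first with gcd(s, 15) = 1 is s = 14, giving 42.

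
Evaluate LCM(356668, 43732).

356668 = 2² · 13 · 19³; 43732 = 2² · 13 · 29²
max exponents: 2² · 13 · 19³ · 29² = 299957788

299957788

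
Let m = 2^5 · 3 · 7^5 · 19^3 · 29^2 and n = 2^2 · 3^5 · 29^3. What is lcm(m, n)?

21862571788264032

max exponent per prime: 2^5 · 3^5 · 7^5 · 19^3 · 29^3 = 21862571788264032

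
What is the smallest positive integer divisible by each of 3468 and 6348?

3468 = 2² · 3 · 17²; 6348 = 2² · 3 · 23²
max exponents: 2² · 3 · 17² · 23² = 1834572

1834572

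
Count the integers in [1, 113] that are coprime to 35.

78

Prime factors of 35: 5, 7. Count integers ≤ 113 divisible by none of them.
By inclusion–exclusion: 113 − ⌊113/5⌋ − ⌊113/7⌋ + ⌊113/35⌋ = 78.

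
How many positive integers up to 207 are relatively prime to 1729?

1729 = 7·13·19. Inclusion–exclusion on these primes:
207 − ⌊207/7⌋ − ⌊207/13⌋ − ⌊207/19⌋ + ⌊207/91⌋ + ⌊207/133⌋ + ⌊207/247⌋ − ⌊207/1729⌋ = 156

156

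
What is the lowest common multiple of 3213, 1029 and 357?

157437

3213 = 3³ · 7 · 17; 1029 = 3 · 7³; 357 = 3 · 7 · 17
lcm takes max exponent of each prime: 3³ · 7³ · 17 = 157437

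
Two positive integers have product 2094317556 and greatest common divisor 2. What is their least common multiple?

1047158778

gcd·lcm = product, so lcm = 2094317556/2 = 1047158778.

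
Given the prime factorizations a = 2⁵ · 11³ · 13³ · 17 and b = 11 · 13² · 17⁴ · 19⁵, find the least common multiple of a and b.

max exponent per prime: 2⁵ · 11³ · 13³ · 17⁴ · 19⁵ = 19351818448824443296

19351818448824443296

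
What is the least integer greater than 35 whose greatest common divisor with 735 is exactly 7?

56

Multiples of 7 above 35: 7·6, 7·7, … . Need the cofactor coprime to 735/7 = 105.
Checking s = 6, 7, … the first with gcd(s, 105) = 1 is s = 8, giving 56.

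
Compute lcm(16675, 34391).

573469925

16675 = 5² · 23 · 29; 34391 = 7 · 17³
max exponents: 5² · 7 · 17³ · 23 · 29 = 573469925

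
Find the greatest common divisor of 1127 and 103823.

1127 = 7² · 23
103823 = 47³
Common: 1 = 1

1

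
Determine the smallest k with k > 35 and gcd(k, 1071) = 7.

49

gcd(k, 1071) = 7 forces 7 | k; write k = 7s. Then gcd(7s, 7·153) = 7·gcd(s, 153), so need gcd(s, 153) = 1.
7s > 35 gives s ≥ 6. The least s ≥ 6 coprime to 153 is 7, so k = 7·7 = 49.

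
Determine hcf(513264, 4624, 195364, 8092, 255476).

513264 = 2⁴ · 3 · 17² · 37; 4624 = 2⁴ · 17²; 195364 = 2² · 13² · 17²; 8092 = 2² · 7 · 17²; 255476 = 2² · 13 · 17³
gcd takes min exponent of each prime: 2² · 17² = 1156

1156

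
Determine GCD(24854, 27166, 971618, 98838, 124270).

24854 = 2 · 17² · 43; 27166 = 2 · 17² · 47; 971618 = 2 · 17² · 41²; 98838 = 2 · 3² · 17² · 19; 124270 = 2 · 5 · 17² · 43
gcd takes min exponent of each prime: 2 · 17² = 578

578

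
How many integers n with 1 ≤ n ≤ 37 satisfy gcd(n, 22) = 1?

17

22 = 2·11. Inclusion–exclusion on these primes:
37 − ⌊37/2⌋ − ⌊37/11⌋ + ⌊37/22⌋ = 17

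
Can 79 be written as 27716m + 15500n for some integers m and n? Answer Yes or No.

gcd(27716, 15500): 27716 = 1·15500 + 12216; 15500 = 1·12216 + 3284; 12216 = 3·3284 + 2364; 3284 = 1·2364 + 920; 2364 = 2·920 + 524; 920 = 1·524 + 396; 524 = 1·396 + 128; 396 = 3·128 + 12; 128 = 10·12 + 8; 12 = 1·8 + 4; 8 = 2·4 + 0 → 4
4 does not divide 79, so a solution does not exist.

No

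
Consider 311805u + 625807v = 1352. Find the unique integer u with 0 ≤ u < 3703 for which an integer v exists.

gcd(311805, 625807) = 169 (Euclid: 625807 = 2·311805 + 2197; 311805 = 141·2197 + 2028; 2197 = 1·2028 + 169; 2028 = 12·169 + 0), and 169 | 1352.
Extended Euclid: 311805·(-285) + 625807·(142) = 169. Scale by 8: u₀ = -2280.
General solution u = u₀ + 3703t; reducing mod 3703 gives u = 1423 (and v = -709).

1423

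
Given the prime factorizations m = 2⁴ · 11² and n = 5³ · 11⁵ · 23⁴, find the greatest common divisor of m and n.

121

min exponent per shared prime: 11² = 121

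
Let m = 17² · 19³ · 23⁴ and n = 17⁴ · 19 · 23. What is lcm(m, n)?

max exponent per prime: 17⁴ · 19³ · 23⁴ = 160312664504299

160312664504299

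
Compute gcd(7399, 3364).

1

7399 = 7² · 151
3364 = 2² · 29²
Common: 1 = 1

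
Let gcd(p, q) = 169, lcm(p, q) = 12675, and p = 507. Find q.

4225

Using pq = gcd(p,q)·lcm(p,q) = 169·12675 = 2142075, we get q = 2142075/507 = 4225.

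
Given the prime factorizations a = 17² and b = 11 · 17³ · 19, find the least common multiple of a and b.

max exponent per prime: 11 · 17³ · 19 = 1026817

1026817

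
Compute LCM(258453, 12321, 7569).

258453 = 3² · 13 · 47²; 12321 = 3² · 37²; 7569 = 3² · 29²
lcm takes max exponent of each prime: 3² · 13 · 29² · 37² · 47² = 297564434037

297564434037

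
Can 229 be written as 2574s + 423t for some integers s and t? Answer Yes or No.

By Bézout, 2574s + 423t = 229 has integer solutions iff gcd(2574, 423) | 229.
Euclid: 2574 = 6·423 + 36; 423 = 11·36 + 27; 36 = 1·27 + 9; 27 = 3·9 + 0. gcd = 9; 229 mod 9 = 4. No.

No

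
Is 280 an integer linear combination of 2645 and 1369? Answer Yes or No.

By Bézout, 2645p − 1369q = 280 has integer solutions iff gcd(2645, 1369) | 280.
Euclid: 2645 = 1·1369 + 1276; 1369 = 1·1276 + 93; 1276 = 13·93 + 67; 93 = 1·67 + 26; 67 = 2·26 + 15; 26 = 1·15 + 11; 15 = 1·11 + 4; 11 = 2·4 + 3; 4 = 1·3 + 1; 3 = 3·1 + 0. gcd = 1; 280 mod 1 = 0. Yes.

Yes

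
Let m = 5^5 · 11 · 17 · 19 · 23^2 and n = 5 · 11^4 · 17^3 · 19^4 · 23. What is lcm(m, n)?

15496642075482803125

max exponent per prime: 5^5 · 11^4 · 17^3 · 19^4 · 23^2 = 15496642075482803125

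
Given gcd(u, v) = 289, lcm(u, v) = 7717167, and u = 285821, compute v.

7803

u·v = gcd·lcm = 289·7717167 = 2230261263, so v = 2230261263/285821 = 7803.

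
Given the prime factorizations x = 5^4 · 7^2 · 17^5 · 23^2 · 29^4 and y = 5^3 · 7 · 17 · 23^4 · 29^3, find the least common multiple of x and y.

8606449800034610470625

max exponent per prime: 5^4 · 7^2 · 17^5 · 23^4 · 29^4 = 8606449800034610470625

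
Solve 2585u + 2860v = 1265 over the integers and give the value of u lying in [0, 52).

37

Euclid: 2860 = 1·2585 + 275; 2585 = 9·275 + 110; 275 = 2·110 + 55; 110 = 2·55 + 0 → gcd = 55; 1265 = 55·23.
Back-substitution yields 2585·(-21) + 2860·(19) = 55, so one solution is u = -21·23 = -483, v = 19·23 = 437.
Solutions in u differ by 2860/55 = 52; the one in [0, 52) is -483 mod 52 = 37.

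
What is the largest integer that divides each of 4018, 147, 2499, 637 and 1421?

49

gcd(4018, 147): 4018 = 27·147 + 49; 147 = 3·49 + 0 → 49
gcd(49, 2499): 2499 = 51·49 + 0 → 49
gcd(49, 637): 637 = 13·49 + 0 → 49
gcd(49, 1421): 1421 = 29·49 + 0 → 49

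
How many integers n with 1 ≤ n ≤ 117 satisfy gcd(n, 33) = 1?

33 = 3·11. Inclusion–exclusion on these primes:
117 − ⌊117/3⌋ − ⌊117/11⌋ + ⌊117/33⌋ = 71

71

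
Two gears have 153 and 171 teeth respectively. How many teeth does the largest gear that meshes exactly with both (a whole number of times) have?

Euclid: 171 = 1·153 + 18; 153 = 8·18 + 9; 18 = 2·9 + 0. Last nonzero remainder: 9.

9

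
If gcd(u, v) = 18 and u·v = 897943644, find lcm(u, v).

49885758

Since gcd(u,v)·lcm(u,v) = uv, lcm = 897943644/18 = 49885758.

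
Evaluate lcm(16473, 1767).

510663

16473 = 3 · 17² · 19; 1767 = 3 · 19 · 31
max exponents: 3 · 17² · 19 · 31 = 510663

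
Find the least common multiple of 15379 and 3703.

15379 = 7 · 13³; 3703 = 7 · 23²
max exponents: 7 · 13³ · 23² = 8135491

8135491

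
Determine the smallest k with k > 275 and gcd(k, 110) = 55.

Multiples of 55 above 275: 55·6, 55·7, … . Need the cofactor coprime to 110/55 = 2.
Checking s = 6, 7, … the first with gcd(s, 2) = 1 is s = 7, giving 385.

385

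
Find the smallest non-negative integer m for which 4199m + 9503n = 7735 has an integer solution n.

Euclid: 9503 = 2·4199 + 1105; 4199 = 3·1105 + 884; 1105 = 1·884 + 221; 884 = 4·221 + 0 → gcd = 221; 7735 = 221·35.
Back-substitution yields 4199·(-9) + 9503·(4) = 221, so one solution is m = -9·35 = -315, n = 4·35 = 140.
Solutions in m differ by 9503/221 = 43; the one in [0, 43) is -315 mod 43 = 29.

29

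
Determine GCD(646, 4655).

Euclid: 4655 = 7·646 + 133; 646 = 4·133 + 114; 133 = 1·114 + 19; 114 = 6·19 + 0. Last nonzero remainder: 19.

19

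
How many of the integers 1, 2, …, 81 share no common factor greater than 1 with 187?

Prime factors of 187: 11, 17. Count integers ≤ 81 divisible by none of them.
By inclusion–exclusion: 81 − ⌊81/11⌋ − ⌊81/17⌋ + ⌊81/187⌋ = 70.

70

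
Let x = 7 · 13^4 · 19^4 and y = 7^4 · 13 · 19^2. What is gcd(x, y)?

32851

min exponent per shared prime: 7 · 13 · 19^2 = 32851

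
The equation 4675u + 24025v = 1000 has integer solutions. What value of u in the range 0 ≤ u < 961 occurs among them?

Euclid: 24025 = 5·4675 + 650; 4675 = 7·650 + 125; 650 = 5·125 + 25; 125 = 5·25 + 0 → gcd = 25; 1000 = 25·40.
Back-substitution yields 4675·(-185) + 24025·(36) = 25, so one solution is u = -185·40 = -7400, v = 36·40 = 1440.
Solutions in u differ by 24025/25 = 961; the one in [0, 961) is -7400 mod 961 = 288.

288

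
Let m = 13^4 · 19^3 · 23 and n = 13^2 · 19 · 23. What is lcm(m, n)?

max exponent per prime: 13^4 · 19^3 · 23 = 4505697677

4505697677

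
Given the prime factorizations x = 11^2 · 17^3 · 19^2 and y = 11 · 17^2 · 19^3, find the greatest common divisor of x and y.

1147619

min exponent per shared prime: 11 · 17^2 · 19^2 = 1147619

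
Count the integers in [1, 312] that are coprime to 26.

144

Prime factors of 26: 2, 13. Count integers ≤ 312 divisible by none of them.
By inclusion–exclusion: 312 − ⌊312/2⌋ − ⌊312/13⌋ + ⌊312/26⌋ = 144.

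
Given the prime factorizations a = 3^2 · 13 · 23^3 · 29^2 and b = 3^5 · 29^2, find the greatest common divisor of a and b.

7569

min exponent per shared prime: 3^2 · 29^2 = 7569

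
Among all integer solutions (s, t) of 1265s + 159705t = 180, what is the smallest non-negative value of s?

18180

gcd(1265, 159705) = 5 (Euclid: 159705 = 126·1265 + 315; 1265 = 4·315 + 5; 315 = 63·5 + 0), and 5 | 180.
Extended Euclid: 1265·(505) + 159705·(-4) = 5. Scale by 36: s₀ = 18180.
General solution s = s₀ + 31941k; reducing mod 31941 gives s = 18180 (and t = -144).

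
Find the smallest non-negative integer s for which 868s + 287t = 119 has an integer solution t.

Reduce mod 287: 868s ≡ 119 (mod 287). With g = gcd(868, 287) = 7 dividing 119, divide through: 124s ≡ 17 (mod 41).
Since gcd(124, 41) = 1, s ≡ 17·(124)⁻¹ ≡ 17 (mod 41). Smallest non-negative: 17.

17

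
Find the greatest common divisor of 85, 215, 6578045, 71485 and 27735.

gcd(85, 215): 215 = 2·85 + 45; 85 = 1·45 + 40; 45 = 1·40 + 5; 40 = 8·5 + 0 → 5
gcd(5, 6578045): 6578045 = 1315609·5 + 0 → 5
gcd(5, 71485): 71485 = 14297·5 + 0 → 5
gcd(5, 27735): 27735 = 5547·5 + 0 → 5

5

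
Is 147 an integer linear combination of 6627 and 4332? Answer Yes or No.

By Bézout, 6627m + 4332n = 147 has integer solutions iff gcd(6627, 4332) | 147.
Euclid: 6627 = 1·4332 + 2295; 4332 = 1·2295 + 2037; 2295 = 1·2037 + 258; 2037 = 7·258 + 231; 258 = 1·231 + 27; 231 = 8·27 + 15; 27 = 1·15 + 12; 15 = 1·12 + 3; 12 = 4·3 + 0. gcd = 3; 147 mod 3 = 0. Yes.

Yes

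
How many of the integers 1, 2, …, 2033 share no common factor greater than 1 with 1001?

1463

1001 = 7·11·13. Inclusion–exclusion on these primes:
2033 − ⌊2033/7⌋ − ⌊2033/11⌋ − ⌊2033/13⌋ + ⌊2033/77⌋ + ⌊2033/91⌋ + ⌊2033/143⌋ − ⌊2033/1001⌋ = 1463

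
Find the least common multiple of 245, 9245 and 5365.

245 = 5 · 7²; 9245 = 5 · 43²; 5365 = 5 · 29 · 37
lcm takes max exponent of each prime: 5 · 7² · 29 · 37 · 43² = 486074365

486074365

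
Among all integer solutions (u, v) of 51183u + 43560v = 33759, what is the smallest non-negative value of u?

Euclid: 51183 = 1·43560 + 7623; 43560 = 5·7623 + 5445; 7623 = 1·5445 + 2178; 5445 = 2·2178 + 1089; 2178 = 2·1089 + 0 → gcd = 1089; 33759 = 1089·31.
Back-substitution yields 51183·(-17) + 43560·(20) = 1089, so one solution is u = -17·31 = -527, v = 20·31 = 620.
Solutions in u differ by 43560/1089 = 40; the one in [0, 40) is -527 mod 40 = 33.

33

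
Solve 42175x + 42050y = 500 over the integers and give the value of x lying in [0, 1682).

4

Reduce mod 42050: 42175x ≡ 500 (mod 42050). With g = gcd(42175, 42050) = 25 dividing 500, divide through: 1687x ≡ 20 (mod 1682).
Since gcd(1687, 1682) = 1, x ≡ 20·(1687)⁻¹ ≡ 4 (mod 1682). Smallest non-negative: 4.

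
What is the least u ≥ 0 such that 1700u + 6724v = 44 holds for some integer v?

Reduce mod 6724: 1700u ≡ 44 (mod 6724). With g = gcd(1700, 6724) = 4 dividing 44, divide through: 425u ≡ 11 (mod 1681).
Since gcd(425, 1681) = 1, u ≡ 11·(425)⁻¹ ≡ 1064 (mod 1681). Smallest non-negative: 1064.

1064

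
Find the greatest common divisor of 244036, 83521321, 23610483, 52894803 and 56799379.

gcd(244036, 83521321): 83521321 = 342·244036 + 61009; 244036 = 4·61009 + 0 → 61009
gcd(61009, 23610483): 23610483 = 387·61009 + 0 → 61009
gcd(61009, 52894803): 52894803 = 867·61009 + 0 → 61009
gcd(61009, 56799379): 56799379 = 931·61009 + 0 → 61009

61009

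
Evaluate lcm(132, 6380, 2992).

1301520

lcm(132, 6380) = 132·6380/gcd = 842160/44 = 19140
lcm(19140, 2992) = 19140·2992/gcd = 57266880/44 = 1301520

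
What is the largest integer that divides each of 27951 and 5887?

27951 = 3 · 7 · 11³
5887 = 7 · 29²
Common: 7 = 7

7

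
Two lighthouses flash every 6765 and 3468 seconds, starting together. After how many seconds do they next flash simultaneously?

6765 = 3 · 5 · 11 · 41; 3468 = 2² · 3 · 17²
max exponents: 2² · 3 · 5 · 11 · 17² · 41 = 7820340

7820340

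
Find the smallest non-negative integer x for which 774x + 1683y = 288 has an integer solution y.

Reduce mod 1683: 774x ≡ 288 (mod 1683). With g = gcd(774, 1683) = 9 dividing 288, divide through: 86x ≡ 32 (mod 187).
Since gcd(86, 187) = 1, x ≡ 32·(86)⁻¹ ≡ 83 (mod 187). Smallest non-negative: 83.

83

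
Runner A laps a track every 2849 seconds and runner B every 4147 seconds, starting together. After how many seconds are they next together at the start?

1074073

gcd first: 4147 = 1·2849 + 1298; 2849 = 2·1298 + 253; 1298 = 5·253 + 33; 253 = 7·33 + 22; 33 = 1·22 + 11; 22 = 2·11 + 0 → gcd = 11
lcm = 2849·4147/gcd = 11814803/11 = 1074073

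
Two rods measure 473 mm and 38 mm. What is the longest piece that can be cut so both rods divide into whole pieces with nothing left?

473 = 11 · 43
38 = 2 · 19
Common: 1 = 1

1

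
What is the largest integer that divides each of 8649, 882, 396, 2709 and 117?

9

gcd(8649, 882): 8649 = 9·882 + 711; 882 = 1·711 + 171; 711 = 4·171 + 27; 171 = 6·27 + 9; 27 = 3·9 + 0 → 9
gcd(9, 396): 396 = 44·9 + 0 → 9
gcd(9, 2709): 2709 = 301·9 + 0 → 9
gcd(9, 117): 117 = 13·9 + 0 → 9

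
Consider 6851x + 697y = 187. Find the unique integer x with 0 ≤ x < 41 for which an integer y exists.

Euclid: 6851 = 9·697 + 578; 697 = 1·578 + 119; 578 = 4·119 + 102; 119 = 1·102 + 17; 102 = 6·17 + 0 → gcd = 17; 187 = 17·11.
Back-substitution yields 6851·(-6) + 697·(59) = 17, so one solution is x = -6·11 = -66, y = 59·11 = 649.
Solutions in x differ by 697/17 = 41; the one in [0, 41) is -66 mod 41 = 16.

16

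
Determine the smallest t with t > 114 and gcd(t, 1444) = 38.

Multiples of 38 above 114: 38·4, 38·5, … . Need the cofactor coprime to 1444/38 = 38.
Checking s = 4, 5, … the first with gcd(s, 38) = 1 is s = 5, giving 190.

190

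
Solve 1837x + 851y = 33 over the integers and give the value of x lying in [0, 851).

265

gcd(1837, 851) = 1 (Euclid: 1837 = 2·851 + 135; 851 = 6·135 + 41; 135 = 3·41 + 12; 41 = 3·12 + 5; 12 = 2·5 + 2; 5 = 2·2 + 1; 2 = 2·1 + 0), and 1 | 33.
Extended Euclid: 1837·(-353) + 851·(762) = 1. Scale by 33: x₀ = -11649.
General solution x = x₀ + 851t; reducing mod 851 gives x = 265 (and y = -572).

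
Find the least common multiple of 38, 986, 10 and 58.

93670

lcm(38, 986) = 38·986/gcd = 37468/2 = 18734
lcm(18734, 10) = 18734·10/gcd = 187340/2 = 93670
lcm(93670, 58) = 93670·58/gcd = 5432860/58 = 93670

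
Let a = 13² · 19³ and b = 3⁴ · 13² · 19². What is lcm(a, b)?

93892851

max exponent per prime: 3⁴ · 13² · 19³ = 93892851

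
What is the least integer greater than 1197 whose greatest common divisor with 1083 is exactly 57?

1254

gcd(m, 1083) = 57 forces 57 | m; write m = 57s. Then gcd(57s, 57·19) = 57·gcd(s, 19), so need gcd(s, 19) = 1.
57s > 1197 gives s ≥ 22. The least s ≥ 22 coprime to 19 is 22, so m = 57·22 = 1254.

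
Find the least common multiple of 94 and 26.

1222

gcd first: 94 = 3·26 + 16; 26 = 1·16 + 10; 16 = 1·10 + 6; 10 = 1·6 + 4; 6 = 1·4 + 2; 4 = 2·2 + 0 → gcd = 2
lcm = 94·26/gcd = 2444/2 = 1222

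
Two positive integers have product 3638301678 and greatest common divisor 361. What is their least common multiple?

10078398

For any two positive integers, gcd × lcm equals their product. Hence lcm = 3638301678 / 361 = 10078398.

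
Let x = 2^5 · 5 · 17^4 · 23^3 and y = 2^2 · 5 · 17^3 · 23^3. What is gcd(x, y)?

1195529420

min exponent per shared prime: 2^2 · 5 · 17^3 · 23^3 = 1195529420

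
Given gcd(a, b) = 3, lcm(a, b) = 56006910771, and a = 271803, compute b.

Using ab = gcd(a,b)·lcm(a,b) = 3·56006910771 = 168020732313, we get b = 168020732313/271803 = 618171.

618171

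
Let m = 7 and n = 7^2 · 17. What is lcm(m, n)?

833

max exponent per prime: 7^2 · 17 = 833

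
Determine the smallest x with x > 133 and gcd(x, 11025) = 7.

154

11025 = 7·1575. Any x with gcd(x, 11025) = 7 is a multiple of 7, say 7s, with s coprime to 1575.
Need s > 133/7, so s ≥ 20. First s ≥ 20 with gcd(s, 1575) = 1 is s = 22. Thus x = 7·22 = 154.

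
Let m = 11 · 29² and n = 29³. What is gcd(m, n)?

841

min exponent per shared prime: 29² = 841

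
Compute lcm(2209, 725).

2209 = 47²; 725 = 5² · 29
max exponents: 5² · 29 · 47² = 1601525

1601525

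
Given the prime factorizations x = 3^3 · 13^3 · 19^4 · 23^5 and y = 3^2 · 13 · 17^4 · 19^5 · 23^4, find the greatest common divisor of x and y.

4266891598437

min exponent per shared prime: 3^2 · 13 · 19^4 · 23^4 = 4266891598437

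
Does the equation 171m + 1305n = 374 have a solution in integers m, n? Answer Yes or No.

No

gcd(171, 1305): 1305 = 7·171 + 108; 171 = 1·108 + 63; 108 = 1·63 + 45; 63 = 1·45 + 18; 45 = 2·18 + 9; 18 = 2·9 + 0 → 9
9 does not divide 374, so a solution does not exist.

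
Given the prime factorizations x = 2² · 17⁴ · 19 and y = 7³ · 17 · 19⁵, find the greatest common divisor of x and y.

323

min exponent per shared prime: 17 · 19 = 323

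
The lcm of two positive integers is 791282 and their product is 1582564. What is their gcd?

2

gcd·lcm = product, so gcd = 1582564/791282 = 2.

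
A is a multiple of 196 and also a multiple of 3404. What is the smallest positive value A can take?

gcd first: 3404 = 17·196 + 72; 196 = 2·72 + 52; 72 = 1·52 + 20; 52 = 2·20 + 12; 20 = 1·12 + 8; 12 = 1·8 + 4; 8 = 2·4 + 0 → gcd = 4
lcm = 196·3404/gcd = 667184/4 = 166796

166796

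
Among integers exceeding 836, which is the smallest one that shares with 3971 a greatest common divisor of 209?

Multiples of 209 above 836: 209·5, 209·6, … . Need the cofactor coprime to 3971/209 = 19.
Checking s = 5, 6, … the first with gcd(s, 19) = 1 is s = 5, giving 1045.

1045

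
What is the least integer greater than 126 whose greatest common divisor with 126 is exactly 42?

168

Multiples of 42 above 126: 42·4, 42·5, … . Need the cofactor coprime to 126/42 = 3.
Checking s = 4, 5, … the first with gcd(s, 3) = 1 is s = 4, giving 168.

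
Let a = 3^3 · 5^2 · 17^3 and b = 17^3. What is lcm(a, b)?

max exponent per prime: 3^3 · 5^2 · 17^3 = 3316275

3316275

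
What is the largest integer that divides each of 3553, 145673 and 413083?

gcd(3553, 145673): 145673 = 41·3553 + 0 → 3553
gcd(3553, 413083): 413083 = 116·3553 + 935; 3553 = 3·935 + 748; 935 = 1·748 + 187; 748 = 4·187 + 0 → 187

187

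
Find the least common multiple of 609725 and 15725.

383517025

gcd first: 609725 = 38·15725 + 12175; 15725 = 1·12175 + 3550; 12175 = 3·3550 + 1525; 3550 = 2·1525 + 500; 1525 = 3·500 + 25; 500 = 20·25 + 0 → gcd = 25
lcm = 609725·15725/gcd = 9587925625/25 = 383517025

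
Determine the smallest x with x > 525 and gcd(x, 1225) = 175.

1225 = 175·7. Any x with gcd(x, 1225) = 175 is a multiple of 175, say 175s, with s coprime to 7.
Need s > 525/175, so s ≥ 4. First s ≥ 4 with gcd(s, 7) = 1 is s = 4. Thus x = 175·4 = 700.

700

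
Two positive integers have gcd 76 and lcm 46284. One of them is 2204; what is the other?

m·n = gcd·lcm = 76·46284 = 3517584, so n = 3517584/2204 = 1596.

1596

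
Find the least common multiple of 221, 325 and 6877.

lcm(221, 325) = 221·325/gcd = 71825/13 = 5525
lcm(5525, 6877) = 5525·6877/gcd = 37995425/13 = 2922725

2922725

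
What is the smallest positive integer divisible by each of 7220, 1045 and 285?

238260

7220 = 2² · 5 · 19²; 1045 = 5 · 11 · 19; 285 = 3 · 5 · 19
lcm takes max exponent of each prime: 2² · 3 · 5 · 11 · 19² = 238260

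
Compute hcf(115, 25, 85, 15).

5

gcd(115, 25): 115 = 4·25 + 15; 25 = 1·15 + 10; 15 = 1·10 + 5; 10 = 2·5 + 0 → 5
gcd(5, 85): 85 = 17·5 + 0 → 5
gcd(5, 15): 15 = 3·5 + 0 → 5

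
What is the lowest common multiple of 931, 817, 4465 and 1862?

931 = 7² · 19; 817 = 19 · 43; 4465 = 5 · 19 · 47; 1862 = 2 · 7² · 19
lcm takes max exponent of each prime: 2 · 5 · 7² · 19 · 43 · 47 = 18815510

18815510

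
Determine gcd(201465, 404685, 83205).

gcd(201465, 404685): 404685 = 2·201465 + 1755; 201465 = 114·1755 + 1395; 1755 = 1·1395 + 360; 1395 = 3·360 + 315; 360 = 1·315 + 45; 315 = 7·45 + 0 → 45
gcd(45, 83205): 83205 = 1849·45 + 0 → 45

45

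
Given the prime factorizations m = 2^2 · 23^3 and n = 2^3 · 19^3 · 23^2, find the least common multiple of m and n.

667627624

max exponent per prime: 2^3 · 19^3 · 23^3 = 667627624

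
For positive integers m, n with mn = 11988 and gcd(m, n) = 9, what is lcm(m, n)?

Since gcd(m,n)·lcm(m,n) = mn, lcm = 11988/9 = 1332.

1332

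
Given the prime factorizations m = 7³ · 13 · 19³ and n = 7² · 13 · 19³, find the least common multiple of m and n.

30584281

max exponent per prime: 7³ · 13 · 19³ = 30584281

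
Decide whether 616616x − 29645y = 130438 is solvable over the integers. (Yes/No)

gcd(616616, 29645): 616616 = 20·29645 + 23716; 29645 = 1·23716 + 5929; 23716 = 4·5929 + 0 → 5929
5929 divides 130438, so a solution exists.

Yes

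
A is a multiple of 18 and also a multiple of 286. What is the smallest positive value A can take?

gcd first: 286 = 15·18 + 16; 18 = 1·16 + 2; 16 = 8·2 + 0 → gcd = 2
lcm = 18·286/gcd = 5148/2 = 2574

2574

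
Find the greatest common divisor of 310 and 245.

5

Euclid: 310 = 1·245 + 65; 245 = 3·65 + 50; 65 = 1·50 + 15; 50 = 3·15 + 5; 15 = 3·5 + 0. Last nonzero remainder: 5.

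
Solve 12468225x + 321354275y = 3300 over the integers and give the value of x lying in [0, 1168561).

gcd(12468225, 321354275) = 275 (Euclid: 321354275 = 25·12468225 + 9648650; 12468225 = 1·9648650 + 2819575; 9648650 = 3·2819575 + 1189925; 2819575 = 2·1189925 + 439725; 1189925 = 2·439725 + 310475; 439725 = 1·310475 + 129250; 310475 = 2·129250 + 51975; 129250 = 2·51975 + 25300; 51975 = 2·25300 + 1375; 25300 = 18·1375 + 550; 1375 = 2·550 + 275; 550 = 2·275 + 0), and 275 | 3300.
Extended Euclid: 12468225·(-469909) + 321354275·(18232) = 275. Scale by 12: x₀ = -5638908.
General solution x = x₀ + 1168561t; reducing mod 1168561 gives x = 203897 (and y = -7911).

203897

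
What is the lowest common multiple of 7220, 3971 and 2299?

7220 = 2² · 5 · 19²; 3971 = 11 · 19²; 2299 = 11² · 19
lcm takes max exponent of each prime: 2² · 5 · 11² · 19² = 873620

873620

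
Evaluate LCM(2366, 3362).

gcd first: 3362 = 1·2366 + 996; 2366 = 2·996 + 374; 996 = 2·374 + 248; 374 = 1·248 + 126; 248 = 1·126 + 122; 126 = 1·122 + 4; 122 = 30·4 + 2; 4 = 2·2 + 0 → gcd = 2
lcm = 2366·3362/gcd = 7954492/2 = 3977246

3977246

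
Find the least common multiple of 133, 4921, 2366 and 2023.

480693122

lcm(133, 4921) = 133·4921/gcd = 654493/133 = 4921
lcm(4921, 2366) = 4921·2366/gcd = 11643086/7 = 1663298
lcm(1663298, 2023) = 1663298·2023/gcd = 3364851854/7 = 480693122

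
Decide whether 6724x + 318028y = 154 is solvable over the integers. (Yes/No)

gcd(6724, 318028): 318028 = 47·6724 + 2000; 6724 = 3·2000 + 724; 2000 = 2·724 + 552; 724 = 1·552 + 172; 552 = 3·172 + 36; 172 = 4·36 + 28; 36 = 1·28 + 8; 28 = 3·8 + 4; 8 = 2·4 + 0 → 4
4 does not divide 154, so a solution does not exist.

No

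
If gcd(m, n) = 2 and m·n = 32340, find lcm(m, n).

gcd·lcm = product, so lcm = 32340/2 = 16170.

16170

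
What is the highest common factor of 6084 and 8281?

169

6084 = 2² · 3² · 13²
8281 = 7² · 13²
Common: 13² = 169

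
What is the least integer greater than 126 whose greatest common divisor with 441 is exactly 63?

189

Multiples of 63 above 126: 63·3, 63·4, … . Need the cofactor coprime to 441/63 = 7.
Checking s = 3, 4, … the first with gcd(s, 7) = 1 is s = 3, giving 189.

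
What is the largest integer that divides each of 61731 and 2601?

Euclid: 61731 = 23·2601 + 1908; 2601 = 1·1908 + 693; 1908 = 2·693 + 522; 693 = 1·522 + 171; 522 = 3·171 + 9; 171 = 19·9 + 0. Last nonzero remainder: 9.

9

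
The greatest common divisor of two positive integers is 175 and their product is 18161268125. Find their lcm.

For any two positive integers, gcd × lcm equals their product. Hence lcm = 18161268125 / 175 = 103778675.

103778675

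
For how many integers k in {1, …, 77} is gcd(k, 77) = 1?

77 = 7·11. Inclusion–exclusion on these primes:
77 − ⌊77/7⌋ − ⌊77/11⌋ + ⌊77/77⌋ = 60

60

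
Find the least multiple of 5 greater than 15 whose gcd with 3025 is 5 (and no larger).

20

3025 = 5·605. Any t with gcd(t, 3025) = 5 is a multiple of 5, say 5s, with s coprime to 605.
Need s > 15/5, so s ≥ 4. First s ≥ 4 with gcd(s, 605) = 1 is s = 4. Thus t = 5·4 = 20.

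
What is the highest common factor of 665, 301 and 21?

665 = 5 · 7 · 19; 301 = 7 · 43; 21 = 3 · 7
gcd takes min exponent of each prime: 7 = 7

7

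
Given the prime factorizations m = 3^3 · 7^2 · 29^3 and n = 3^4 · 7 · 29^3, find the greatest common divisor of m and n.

min exponent per shared prime: 3^3 · 7 · 29^3 = 4609521

4609521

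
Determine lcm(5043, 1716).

2884596

5043 = 3 · 41²; 1716 = 2² · 3 · 11 · 13
max exponents: 2² · 3 · 11 · 13 · 41² = 2884596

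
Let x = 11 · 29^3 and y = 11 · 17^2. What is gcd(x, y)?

min exponent per shared prime: 11 = 11

11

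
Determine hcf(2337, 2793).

57

2337 = 3 · 19 · 41
2793 = 3 · 7² · 19
Common: 3 · 19 = 57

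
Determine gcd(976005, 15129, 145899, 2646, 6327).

976005 = 3² · 5 · 23² · 41; 15129 = 3² · 41²; 145899 = 3² · 13 · 29 · 43; 2646 = 2 · 3³ · 7²; 6327 = 3² · 19 · 37
gcd takes min exponent of each prime: 3² = 9

9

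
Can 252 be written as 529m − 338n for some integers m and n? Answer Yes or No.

Yes

gcd(529, 338): 529 = 1·338 + 191; 338 = 1·191 + 147; 191 = 1·147 + 44; 147 = 3·44 + 15; 44 = 2·15 + 14; 15 = 1·14 + 1; 14 = 14·1 + 0 → 1
1 divides 252, so a solution exists.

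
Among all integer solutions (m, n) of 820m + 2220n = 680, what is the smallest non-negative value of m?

101

gcd(820, 2220) = 20 (Euclid: 2220 = 2·820 + 580; 820 = 1·580 + 240; 580 = 2·240 + 100; 240 = 2·100 + 40; 100 = 2·40 + 20; 40 = 2·20 + 0), and 20 | 680.
Extended Euclid: 820·(-46) + 2220·(17) = 20. Scale by 34: m₀ = -1564.
General solution m = m₀ + 111t; reducing mod 111 gives m = 101 (and n = -37).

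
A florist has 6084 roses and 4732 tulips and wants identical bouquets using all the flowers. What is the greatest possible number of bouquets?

676

Euclid: 6084 = 1·4732 + 1352; 4732 = 3·1352 + 676; 1352 = 2·676 + 0. Last nonzero remainder: 676.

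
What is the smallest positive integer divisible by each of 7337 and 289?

2120393

7337 = 11 · 23 · 29; 289 = 17²
max exponents: 11 · 17² · 23 · 29 = 2120393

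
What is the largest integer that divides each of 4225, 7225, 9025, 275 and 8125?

gcd(4225, 7225): 7225 = 1·4225 + 3000; 4225 = 1·3000 + 1225; 3000 = 2·1225 + 550; 1225 = 2·550 + 125; 550 = 4·125 + 50; 125 = 2·50 + 25; 50 = 2·25 + 0 → 25
gcd(25, 9025): 9025 = 361·25 + 0 → 25
gcd(25, 275): 275 = 11·25 + 0 → 25
gcd(25, 8125): 8125 = 325·25 + 0 → 25

25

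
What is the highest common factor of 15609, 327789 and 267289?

121

15609 = 3 · 11² · 43; 327789 = 3² · 7 · 11² · 43; 267289 = 11² · 47²
gcd takes min exponent of each prime: 11² = 121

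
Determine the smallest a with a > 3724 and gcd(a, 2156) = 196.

3920

Multiples of 196 above 3724: 196·20, 196·21, … . Need the cofactor coprime to 2156/196 = 11.
Checking s = 20, 21, … the first with gcd(s, 11) = 1 is s = 20, giving 3920.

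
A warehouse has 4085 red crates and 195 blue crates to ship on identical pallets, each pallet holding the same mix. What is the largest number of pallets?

5

Euclid: 4085 = 20·195 + 185; 195 = 1·185 + 10; 185 = 18·10 + 5; 10 = 2·5 + 0. Last nonzero remainder: 5.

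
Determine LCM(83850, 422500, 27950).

83850 = 2 · 3 · 5² · 13 · 43; 422500 = 2² · 5⁴ · 13²; 27950 = 2 · 5² · 13 · 43
lcm takes max exponent of each prime: 2² · 3 · 5⁴ · 13² · 43 = 54502500

54502500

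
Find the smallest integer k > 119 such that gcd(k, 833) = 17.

Multiples of 17 above 119: 17·8, 17·9, … . Need the cofactor coprime to 833/17 = 49.
Checking s = 8, 9, … the first with gcd(s, 49) = 1 is s = 8, giving 136.

136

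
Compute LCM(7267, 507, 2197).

283413

lcm(7267, 507) = 7267·507/gcd = 3684369/169 = 21801
lcm(21801, 2197) = 21801·2197/gcd = 47896797/169 = 283413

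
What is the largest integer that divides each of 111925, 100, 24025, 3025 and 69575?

gcd(111925, 100): 111925 = 1119·100 + 25; 100 = 4·25 + 0 → 25
gcd(25, 24025): 24025 = 961·25 + 0 → 25
gcd(25, 3025): 3025 = 121·25 + 0 → 25
gcd(25, 69575): 69575 = 2783·25 + 0 → 25

25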